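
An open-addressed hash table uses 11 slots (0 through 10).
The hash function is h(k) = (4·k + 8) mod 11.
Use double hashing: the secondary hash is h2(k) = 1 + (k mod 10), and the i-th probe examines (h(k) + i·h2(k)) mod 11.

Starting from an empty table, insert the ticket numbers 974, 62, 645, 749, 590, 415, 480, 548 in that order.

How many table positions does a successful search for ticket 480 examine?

974 hashes to 10; slot 10 is free => place at 10.
62 hashes to 3; slot 3 is free => place at 3.
645 hashes to 3, h2=6; 3 taken => place at 9.
749 hashes to 1; slot 1 is free => place at 1.
590 hashes to 3, h2=1; 3 taken => place at 4.
415 hashes to 7; slot 7 is free => place at 7.
480 hashes to 3, h2=1; 3,4 taken => place at 5.
548 hashes to 0; slot 0 is free => place at 0.
Table: [548, 749, ∅, 62, 590, 480, ∅, 415, ∅, 645, 974]
Lookup 480: h=3, h2=1, probe 3,4,5 → found at 5.

3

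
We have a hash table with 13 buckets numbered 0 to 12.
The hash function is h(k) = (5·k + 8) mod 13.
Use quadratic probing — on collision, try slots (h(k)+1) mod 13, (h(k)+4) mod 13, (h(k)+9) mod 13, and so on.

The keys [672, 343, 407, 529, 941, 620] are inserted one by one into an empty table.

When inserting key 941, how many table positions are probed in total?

2

Insert 672: h=1, slot 1 empty → index 1.
Insert 343: h=7, slot 7 empty → index 7.
Insert 407: h=2, slot 2 empty → index 2.
Insert 529: h=1, slots 1,2 occupied → index 5.
Insert 941: h=7, slot 7 occupied → index 8.
Insert 620: h=1, slots 1,2,5 occupied → index 10.
Table: [—, 672, 407, —, —, 529, —, 343, 941, —, 620, —, —]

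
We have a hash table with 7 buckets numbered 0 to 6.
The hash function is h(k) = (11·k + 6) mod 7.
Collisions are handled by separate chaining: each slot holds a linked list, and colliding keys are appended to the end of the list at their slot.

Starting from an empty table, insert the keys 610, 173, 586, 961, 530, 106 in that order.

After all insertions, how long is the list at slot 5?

3

610 -> bucket 3
173 -> bucket 5
586 -> bucket 5 (collision)
961 -> bucket 0
530 -> bucket 5 (collision)
106 -> bucket 3 (collision)
Final buckets:
0: 961
1: —
2: —
3: 610 -> 106
4: —
5: 173 -> 586 -> 530
6: —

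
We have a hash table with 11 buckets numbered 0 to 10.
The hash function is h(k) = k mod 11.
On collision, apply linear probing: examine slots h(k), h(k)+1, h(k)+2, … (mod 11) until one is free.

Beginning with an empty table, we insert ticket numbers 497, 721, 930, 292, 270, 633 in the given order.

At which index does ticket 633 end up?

Insert 497: h=2, slot 2 empty -> index 2.
Insert 721: h=6, slot 6 empty -> index 6.
Insert 930: h=6, slot 6 occupied -> index 7.
Insert 292: h=6, slots 6,7 occupied -> index 8.
Insert 270: h=6, slots 6,7,8 occupied -> index 9.
Insert 633: h=6, slots 6,7,8,9 occupied -> index 10.
Table: [., ., 497, ., ., ., 721, 930, 292, 270, 633]

10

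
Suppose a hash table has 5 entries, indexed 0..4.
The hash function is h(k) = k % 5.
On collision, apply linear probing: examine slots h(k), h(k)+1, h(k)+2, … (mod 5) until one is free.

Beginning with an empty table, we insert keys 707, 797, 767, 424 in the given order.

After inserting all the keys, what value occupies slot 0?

707 hashes to 2; slot 2 is free → place at 2.
797 hashes to 2; 2 taken → place at 3.
767 hashes to 2; 2,3 taken → place at 4.
424 hashes to 4; 4 taken → place at 0.
Table: [424, _, 707, 797, 767]

424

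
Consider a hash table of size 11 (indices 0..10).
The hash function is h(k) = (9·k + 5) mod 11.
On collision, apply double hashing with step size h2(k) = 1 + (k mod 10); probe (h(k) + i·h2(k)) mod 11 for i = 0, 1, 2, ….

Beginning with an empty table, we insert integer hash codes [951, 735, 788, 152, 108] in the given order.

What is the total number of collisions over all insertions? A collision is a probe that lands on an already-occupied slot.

2

951 hashes to 6; slot 6 is free => place at 6.
735 hashes to 9; slot 9 is free => place at 9.
788 hashes to 2; slot 2 is free => place at 2.
152 hashes to 9, h2=3; 9 taken => place at 1.
108 hashes to 9, h2=9; 9 taken => place at 7.
Table: [—, 152, 788, —, —, —, 951, 108, —, 735, —]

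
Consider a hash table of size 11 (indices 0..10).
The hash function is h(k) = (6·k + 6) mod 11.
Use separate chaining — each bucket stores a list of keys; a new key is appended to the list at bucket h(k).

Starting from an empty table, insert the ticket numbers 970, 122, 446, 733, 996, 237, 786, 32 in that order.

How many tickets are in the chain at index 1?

1

970 → bucket 7
122 → bucket 1
446 → bucket 9
733 → bucket 4
996 → bucket 9 (collision)
237 → bucket 9 (collision)
786 → bucket 3
32 → bucket 0
Final buckets:
0: 32
1: 122
2: -
3: 786
4: 733
5: -
6: -
7: 970
8: -
9: 446 -> 996 -> 237
10: -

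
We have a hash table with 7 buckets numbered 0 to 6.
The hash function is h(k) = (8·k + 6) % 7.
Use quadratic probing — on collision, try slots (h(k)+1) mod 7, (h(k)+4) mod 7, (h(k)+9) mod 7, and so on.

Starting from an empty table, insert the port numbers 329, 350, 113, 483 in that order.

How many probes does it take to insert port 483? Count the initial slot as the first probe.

3

Insert 329: h=6, slot 6 empty => index 6.
Insert 350: h=6, slot 6 occupied => index 0.
Insert 113: h=0, slot 0 occupied => index 1.
Insert 483: h=6, slots 6,0 occupied => index 3.
Table: [350, 113, —, 483, —, —, 329]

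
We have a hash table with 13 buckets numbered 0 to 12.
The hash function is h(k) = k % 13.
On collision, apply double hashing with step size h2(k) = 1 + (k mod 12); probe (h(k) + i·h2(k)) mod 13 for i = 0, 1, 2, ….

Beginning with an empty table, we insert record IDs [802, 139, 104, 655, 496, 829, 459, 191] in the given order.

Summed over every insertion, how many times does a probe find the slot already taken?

4

802 hashes to 9; slot 9 is free => place at 9.
139 hashes to 9, h2=8; 9 taken => place at 4.
104 hashes to 0; slot 0 is free => place at 0.
655 hashes to 5; slot 5 is free => place at 5.
496 hashes to 2; slot 2 is free => place at 2.
829 hashes to 10; slot 10 is free => place at 10.
459 hashes to 4, h2=4; 4 taken => place at 8.
191 hashes to 9, h2=12; 9,8 taken => place at 7.
Table: [104, _, 496, _, 139, 655, _, 191, 459, 802, 829, _, _]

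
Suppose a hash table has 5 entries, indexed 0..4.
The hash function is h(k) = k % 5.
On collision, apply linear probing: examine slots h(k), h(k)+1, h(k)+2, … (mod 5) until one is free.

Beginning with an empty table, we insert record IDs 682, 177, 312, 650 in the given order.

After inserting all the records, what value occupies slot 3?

Insert 682: h=2, slot 2 empty -> index 2.
Insert 177: h=2, slot 2 occupied -> index 3.
Insert 312: h=2, slots 2,3 occupied -> index 4.
Insert 650: h=0, slot 0 empty -> index 0.
Table: [650, ., 682, 177, 312]

177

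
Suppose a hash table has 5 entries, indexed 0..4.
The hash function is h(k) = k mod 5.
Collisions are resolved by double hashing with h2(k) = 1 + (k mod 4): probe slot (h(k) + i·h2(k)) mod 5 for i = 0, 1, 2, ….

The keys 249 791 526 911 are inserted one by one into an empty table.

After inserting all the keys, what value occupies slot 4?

249

249: h=4 → slot 4
791: h=1 → slot 1
526: h=1, h2=3, probe 1,4,2 → slot 2
911: h=1, h2=4, probe 1,0 → slot 0
Table: [911, 791, 526, _, 249]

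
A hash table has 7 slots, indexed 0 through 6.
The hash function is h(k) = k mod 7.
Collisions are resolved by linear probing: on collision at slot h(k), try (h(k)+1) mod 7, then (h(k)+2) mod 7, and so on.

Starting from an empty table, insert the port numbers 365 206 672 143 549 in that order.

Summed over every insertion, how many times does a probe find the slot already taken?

3

365: h=1 => slot 1
206: h=3 => slot 3
672: h=0 => slot 0
143: h=3, probe 3,4 => slot 4
549: h=3, probe 3,4,5 => slot 5
Table: [672, 365, _, 206, 143, 549, _]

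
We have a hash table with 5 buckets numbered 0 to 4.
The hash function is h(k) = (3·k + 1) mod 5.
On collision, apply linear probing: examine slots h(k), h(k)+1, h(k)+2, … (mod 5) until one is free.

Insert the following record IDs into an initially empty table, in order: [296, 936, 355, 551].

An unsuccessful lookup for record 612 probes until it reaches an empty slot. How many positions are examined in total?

2

296: h=4 -> slot 4
936: h=4, probe 4,0 -> slot 0
355: h=1 -> slot 1
551: h=4, probe 4,0,1,2 -> slot 2
Table: [936, 355, 551, -, 296]
Lookup 612: h=2, probe 2,3 → slot 3 empty, not found.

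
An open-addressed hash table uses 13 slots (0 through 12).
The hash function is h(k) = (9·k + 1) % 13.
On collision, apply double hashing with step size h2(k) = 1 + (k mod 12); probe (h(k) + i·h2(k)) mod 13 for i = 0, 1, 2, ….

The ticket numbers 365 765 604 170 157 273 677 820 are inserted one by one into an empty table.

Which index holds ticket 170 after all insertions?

365: h=10 -> slot 10
765: h=9 -> slot 9
604: h=3 -> slot 3
170: h=10, h2=3, probe 10,0 -> slot 0
157: h=10, h2=2, probe 10,12 -> slot 12
273: h=1 -> slot 1
677: h=10, h2=6, probe 10,3,9,2 -> slot 2
820: h=10, h2=5, probe 10,2,7 -> slot 7
Table: [170, 273, 677, 604, -, -, -, 820, -, 765, 365, -, 157]

0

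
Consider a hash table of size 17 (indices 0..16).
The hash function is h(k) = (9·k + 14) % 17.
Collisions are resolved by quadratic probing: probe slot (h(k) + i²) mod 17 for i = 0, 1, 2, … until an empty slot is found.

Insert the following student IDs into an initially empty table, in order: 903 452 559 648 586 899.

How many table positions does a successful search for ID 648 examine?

Insert 903: h=15, slot 15 empty => index 15.
Insert 452: h=2, slot 2 empty => index 2.
Insert 559: h=13, slot 13 empty => index 13.
Insert 648: h=15, slot 15 occupied => index 16.
Insert 586: h=1, slot 1 empty => index 1.
Insert 899: h=13, slot 13 occupied => index 14.
Table: [—, 586, 452, —, —, —, —, —, —, —, —, —, —, 559, 899, 903, 648]
Lookup 648: h=15, probe 15,16 → found at 16.

2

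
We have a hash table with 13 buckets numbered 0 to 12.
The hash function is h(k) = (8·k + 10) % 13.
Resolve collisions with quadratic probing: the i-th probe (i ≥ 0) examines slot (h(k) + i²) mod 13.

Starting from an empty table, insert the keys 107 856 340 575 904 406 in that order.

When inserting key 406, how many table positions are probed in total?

3

Insert 107: h=8, slot 8 empty → index 8.
Insert 856: h=7, slot 7 empty → index 7.
Insert 340: h=0, slot 0 empty → index 0.
Insert 575: h=8, slot 8 occupied → index 9.
Insert 904: h=1, slot 1 empty → index 1.
Insert 406: h=8, slots 8,9 occupied → index 12.
Table: [340, 904, ., ., ., ., ., 856, 107, 575, ., ., 406]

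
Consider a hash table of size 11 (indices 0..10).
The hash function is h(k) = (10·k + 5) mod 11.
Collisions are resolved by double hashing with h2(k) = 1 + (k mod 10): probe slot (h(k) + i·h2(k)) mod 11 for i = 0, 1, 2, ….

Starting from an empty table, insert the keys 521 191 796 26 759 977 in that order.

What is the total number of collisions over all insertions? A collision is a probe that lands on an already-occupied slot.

521 hashes to 1; slot 1 is free → place at 1.
191 hashes to 1, h2=2; 1 taken → place at 3.
796 hashes to 1, h2=7; 1 taken → place at 8.
26 hashes to 1, h2=7; 1,8 taken → place at 4.
759 hashes to 5; slot 5 is free → place at 5.
977 hashes to 7; slot 7 is free → place at 7.
Table: [_, 521, _, 191, 26, 759, _, 977, 796, _, _]

4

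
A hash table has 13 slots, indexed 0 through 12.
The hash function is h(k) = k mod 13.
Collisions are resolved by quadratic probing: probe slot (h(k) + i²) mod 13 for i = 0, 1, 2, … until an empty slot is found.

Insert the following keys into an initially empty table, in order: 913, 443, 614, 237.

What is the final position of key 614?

913: h=3 -> slot 3
443: h=1 -> slot 1
614: h=3, probe 3,4 -> slot 4
237: h=3, probe 3,4,7 -> slot 7
Table: [-, 443, -, 913, 614, -, -, 237, -, -, -, -, -]

4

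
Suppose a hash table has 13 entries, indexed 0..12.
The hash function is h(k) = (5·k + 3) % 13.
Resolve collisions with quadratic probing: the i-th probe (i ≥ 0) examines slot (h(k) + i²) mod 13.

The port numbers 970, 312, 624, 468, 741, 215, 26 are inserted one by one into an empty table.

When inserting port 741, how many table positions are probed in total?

5

970: h=4 → slot 4
312: h=3 → slot 3
624: h=3, probe 3,4,7 → slot 7
468: h=3, probe 3,4,7,12 → slot 12
741: h=3, probe 3,4,7,12,6 → slot 6
215: h=12, probe 12,0 → slot 0
26: h=3, probe 3,4,7,12,6,2 → slot 2
Table: [215, ∅, 26, 312, 970, ∅, 741, 624, ∅, ∅, ∅, ∅, 468]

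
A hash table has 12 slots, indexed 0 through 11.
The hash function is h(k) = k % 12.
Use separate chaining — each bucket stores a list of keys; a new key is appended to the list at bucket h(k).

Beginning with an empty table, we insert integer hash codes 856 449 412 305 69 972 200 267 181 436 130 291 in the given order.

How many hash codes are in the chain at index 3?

856 -> bucket 4
449 -> bucket 5
412 -> bucket 4 (collision)
305 -> bucket 5 (collision)
69 -> bucket 9
972 -> bucket 0
200 -> bucket 8
267 -> bucket 3
181 -> bucket 1
436 -> bucket 4 (collision)
130 -> bucket 10
291 -> bucket 3 (collision)
Final buckets:
0: 972
1: 181
2: ∅
3: 267 -> 291
4: 856 -> 412 -> 436
5: 449 -> 305
6: ∅
7: ∅
8: 200
9: 69
10: 130
11: ∅

2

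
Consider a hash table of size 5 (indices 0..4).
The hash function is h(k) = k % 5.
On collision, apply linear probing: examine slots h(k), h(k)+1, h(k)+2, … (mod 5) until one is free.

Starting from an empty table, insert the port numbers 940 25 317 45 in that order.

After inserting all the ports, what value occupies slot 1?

940: h=0 -> slot 0
25: h=0, probe 0,1 -> slot 1
317: h=2 -> slot 2
45: h=0, probe 0,1,2,3 -> slot 3
Table: [940, 25, 317, 45, -]

25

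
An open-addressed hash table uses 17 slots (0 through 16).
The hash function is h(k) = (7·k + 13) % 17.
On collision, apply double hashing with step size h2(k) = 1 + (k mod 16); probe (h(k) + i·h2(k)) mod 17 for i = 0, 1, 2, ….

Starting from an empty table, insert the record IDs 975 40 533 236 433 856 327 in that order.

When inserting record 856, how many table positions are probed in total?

3

975: h=4 => slot 4
40: h=4, h2=9, probe 4,13 => slot 13
533: h=4, h2=6, probe 4,10 => slot 10
236: h=16 => slot 16
433: h=1 => slot 1
856: h=4, h2=9, probe 4,13,5 => slot 5
327: h=7 => slot 7
Table: [∅, 433, ∅, ∅, 975, 856, ∅, 327, ∅, ∅, 533, ∅, ∅, 40, ∅, ∅, 236]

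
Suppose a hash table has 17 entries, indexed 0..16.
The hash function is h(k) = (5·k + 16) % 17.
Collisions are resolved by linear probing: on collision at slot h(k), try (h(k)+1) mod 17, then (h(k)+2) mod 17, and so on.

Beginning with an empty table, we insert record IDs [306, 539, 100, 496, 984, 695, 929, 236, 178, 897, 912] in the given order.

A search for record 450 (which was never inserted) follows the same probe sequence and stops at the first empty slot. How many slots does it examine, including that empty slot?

7

Insert 306: h=16, slot 16 empty -> index 16.
Insert 539: h=8, slot 8 empty -> index 8.
Insert 100: h=6, slot 6 empty -> index 6.
Insert 496: h=14, slot 14 empty -> index 14.
Insert 984: h=6, slot 6 occupied -> index 7.
Insert 695: h=6, slots 6,7,8 occupied -> index 9.
Insert 929: h=3, slot 3 empty -> index 3.
Insert 236: h=6, slots 6,7,8,9 occupied -> index 10.
Insert 178: h=5, slot 5 empty -> index 5.
Insert 897: h=13, slot 13 empty -> index 13.
Insert 912: h=3, slot 3 occupied -> index 4.
Table: [∅, ∅, ∅, 929, 912, 178, 100, 984, 539, 695, 236, ∅, ∅, 897, 496, ∅, 306]
Lookup 450: h=5, probe 5,6,7,8,9,10,11 → slot 11 empty, not found.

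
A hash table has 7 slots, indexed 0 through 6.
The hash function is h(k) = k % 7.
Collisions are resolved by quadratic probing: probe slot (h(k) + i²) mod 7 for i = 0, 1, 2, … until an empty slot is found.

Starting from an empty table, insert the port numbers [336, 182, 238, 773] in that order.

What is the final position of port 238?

4

336: h=0 -> slot 0
182: h=0, probe 0,1 -> slot 1
238: h=0, probe 0,1,4 -> slot 4
773: h=3 -> slot 3
Table: [336, 182, —, 773, 238, —, —]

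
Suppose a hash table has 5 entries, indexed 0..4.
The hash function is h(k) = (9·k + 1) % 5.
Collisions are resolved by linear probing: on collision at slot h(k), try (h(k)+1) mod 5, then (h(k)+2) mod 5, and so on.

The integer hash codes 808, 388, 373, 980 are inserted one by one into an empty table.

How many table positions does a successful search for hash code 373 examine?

Insert 808: h=3, slot 3 empty -> index 3.
Insert 388: h=3, slot 3 occupied -> index 4.
Insert 373: h=3, slots 3,4 occupied -> index 0.
Insert 980: h=1, slot 1 empty -> index 1.
Table: [373, 980, —, 808, 388]
Lookup 373: h=3, probe 3,4,0 → found at 0.

3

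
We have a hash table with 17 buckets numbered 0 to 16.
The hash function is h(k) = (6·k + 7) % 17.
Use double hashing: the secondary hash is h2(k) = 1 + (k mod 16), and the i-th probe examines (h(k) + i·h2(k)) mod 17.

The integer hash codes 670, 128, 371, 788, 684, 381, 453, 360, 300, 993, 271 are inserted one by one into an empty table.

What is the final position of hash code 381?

12

670: h=15 -> slot 15
128: h=10 -> slot 10
371: h=6 -> slot 6
788: h=9 -> slot 9
684: h=14 -> slot 14
381: h=15, h2=14, probe 15,12 -> slot 12
453: h=5 -> slot 5
360: h=8 -> slot 8
300: h=5, h2=13, probe 5,1 -> slot 1
993: h=15, h2=2, probe 15,0 -> slot 0
271: h=1, h2=16, probe 1,0,16 -> slot 16
Table: [993, 300, _, _, _, 453, 371, _, 360, 788, 128, _, 381, _, 684, 670, 271]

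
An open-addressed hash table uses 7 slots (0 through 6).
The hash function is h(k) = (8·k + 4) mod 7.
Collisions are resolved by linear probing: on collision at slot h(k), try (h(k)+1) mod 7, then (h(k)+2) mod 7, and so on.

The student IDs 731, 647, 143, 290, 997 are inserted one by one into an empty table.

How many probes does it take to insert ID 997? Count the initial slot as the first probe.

5

731: h=0 -> slot 0
647: h=0, probe 0,1 -> slot 1
143: h=0, probe 0,1,2 -> slot 2
290: h=0, probe 0,1,2,3 -> slot 3
997: h=0, probe 0,1,2,3,4 -> slot 4
Table: [731, 647, 143, 290, 997, —, —]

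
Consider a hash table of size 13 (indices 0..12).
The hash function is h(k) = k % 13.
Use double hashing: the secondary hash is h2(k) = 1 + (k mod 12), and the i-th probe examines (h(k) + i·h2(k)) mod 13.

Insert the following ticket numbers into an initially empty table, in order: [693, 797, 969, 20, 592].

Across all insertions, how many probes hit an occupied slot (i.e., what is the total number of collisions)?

3

693 hashes to 4; slot 4 is free => place at 4.
797 hashes to 4, h2=6; 4 taken => place at 10.
969 hashes to 7; slot 7 is free => place at 7.
20 hashes to 7, h2=9; 7 taken => place at 3.
592 hashes to 7, h2=5; 7 taken => place at 12.
Table: [., ., ., 20, 693, ., ., 969, ., ., 797, ., 592]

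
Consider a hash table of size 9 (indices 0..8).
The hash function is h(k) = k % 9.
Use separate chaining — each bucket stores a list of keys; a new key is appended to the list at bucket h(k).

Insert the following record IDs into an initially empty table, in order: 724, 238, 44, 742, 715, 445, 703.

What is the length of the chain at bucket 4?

Insert 724: h=4, bucket 4 empty -> new chain.
Insert 238: h=4, bucket 4 nonempty -> append to chain.
Insert 44: h=8, bucket 8 empty -> new chain.
Insert 742: h=4, bucket 4 nonempty -> append to chain.
Insert 715: h=4, bucket 4 nonempty -> append to chain.
Insert 445: h=4, bucket 4 nonempty -> append to chain.
Insert 703: h=1, bucket 1 empty -> new chain.
Final buckets:
0: _
1: 703
2: _
3: _
4: 724 -> 238 -> 742 -> 715 -> 445
5: _
6: _
7: _
8: 44

5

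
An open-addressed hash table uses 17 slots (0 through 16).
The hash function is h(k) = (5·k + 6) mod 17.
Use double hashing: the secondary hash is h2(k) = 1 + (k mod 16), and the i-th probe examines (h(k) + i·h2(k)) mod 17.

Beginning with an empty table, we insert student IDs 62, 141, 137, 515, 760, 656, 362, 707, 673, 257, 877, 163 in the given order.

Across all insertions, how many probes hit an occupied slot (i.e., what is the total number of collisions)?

62: h=10 → slot 10
141: h=14 → slot 14
137: h=11 → slot 11
515: h=14, h2=4, probe 14,1 → slot 1
760: h=15 → slot 15
656: h=5 → slot 5
362: h=14, h2=11, probe 14,8 → slot 8
707: h=5, h2=4, probe 5,9 → slot 9
673: h=5, h2=2, probe 5,7 → slot 7
257: h=16 → slot 16
877: h=5, h2=14, probe 5,2 → slot 2
163: h=5, h2=4, probe 5,9,13 → slot 13
Table: [∅, 515, 877, ∅, ∅, 656, ∅, 673, 362, 707, 62, 137, ∅, 163, 141, 760, 257]

7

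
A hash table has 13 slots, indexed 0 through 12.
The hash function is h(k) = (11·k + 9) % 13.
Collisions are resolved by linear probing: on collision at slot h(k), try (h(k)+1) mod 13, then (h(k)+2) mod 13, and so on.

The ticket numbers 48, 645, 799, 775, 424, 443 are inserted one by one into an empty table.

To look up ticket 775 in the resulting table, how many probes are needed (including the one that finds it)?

2

48: h=4 -> slot 4
645: h=6 -> slot 6
799: h=10 -> slot 10
775: h=6, probe 6,7 -> slot 7
424: h=6, probe 6,7,8 -> slot 8
443: h=7, probe 7,8,9 -> slot 9
Table: [∅, ∅, ∅, ∅, 48, ∅, 645, 775, 424, 443, 799, ∅, ∅]
Lookup 775: h=6, probe 6,7 → found at 7.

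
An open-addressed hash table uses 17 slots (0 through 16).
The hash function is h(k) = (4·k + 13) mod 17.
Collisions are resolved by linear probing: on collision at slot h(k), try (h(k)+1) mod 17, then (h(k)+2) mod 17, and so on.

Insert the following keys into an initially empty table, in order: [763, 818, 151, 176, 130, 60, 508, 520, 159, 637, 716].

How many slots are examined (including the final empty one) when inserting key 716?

7

Insert 763: h=5, slot 5 empty => index 5.
Insert 818: h=4, slot 4 empty => index 4.
Insert 151: h=5, slot 5 occupied => index 6.
Insert 176: h=3, slot 3 empty => index 3.
Insert 130: h=6, slot 6 occupied => index 7.
Insert 60: h=15, slot 15 empty => index 15.
Insert 508: h=5, slots 5,6,7 occupied => index 8.
Insert 520: h=2, slot 2 empty => index 2.
Insert 159: h=3, slots 3,4,5,6,7,8 occupied => index 9.
Insert 637: h=11, slot 11 empty => index 11.
Insert 716: h=4, slots 4,5,6,7,8,9 occupied => index 10.
Table: [-, -, 520, 176, 818, 763, 151, 130, 508, 159, 716, 637, -, -, -, 60, -]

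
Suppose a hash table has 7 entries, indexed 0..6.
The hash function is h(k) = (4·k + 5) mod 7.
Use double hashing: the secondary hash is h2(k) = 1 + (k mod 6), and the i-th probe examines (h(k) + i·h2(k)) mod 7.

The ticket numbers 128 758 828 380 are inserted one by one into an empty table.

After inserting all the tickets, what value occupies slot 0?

828

128: h=6 -> slot 6
758: h=6, h2=3, probe 6,2 -> slot 2
828: h=6, h2=1, probe 6,0 -> slot 0
380: h=6, h2=3, probe 6,2,5 -> slot 5
Table: [828, ., 758, ., ., 380, 128]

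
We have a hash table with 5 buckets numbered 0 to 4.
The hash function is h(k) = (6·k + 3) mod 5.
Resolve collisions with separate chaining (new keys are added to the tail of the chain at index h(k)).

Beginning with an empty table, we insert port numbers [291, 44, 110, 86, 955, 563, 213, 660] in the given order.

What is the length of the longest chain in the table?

3

Insert 291: h=4, bucket 4 empty → new chain.
Insert 44: h=2, bucket 2 empty → new chain.
Insert 110: h=3, bucket 3 empty → new chain.
Insert 86: h=4, bucket 4 nonempty → append to chain.
Insert 955: h=3, bucket 3 nonempty → append to chain.
Insert 563: h=1, bucket 1 empty → new chain.
Insert 213: h=1, bucket 1 nonempty → append to chain.
Insert 660: h=3, bucket 3 nonempty → append to chain.
Final buckets:
0: _
1: 563 -> 213
2: 44
3: 110 -> 955 -> 660
4: 291 -> 86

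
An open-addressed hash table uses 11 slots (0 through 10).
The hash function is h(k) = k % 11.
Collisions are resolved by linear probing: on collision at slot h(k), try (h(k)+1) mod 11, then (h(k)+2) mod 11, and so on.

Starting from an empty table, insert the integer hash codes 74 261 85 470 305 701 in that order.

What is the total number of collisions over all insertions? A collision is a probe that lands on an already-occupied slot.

74: h=8 -> slot 8
261: h=8, probe 8,9 -> slot 9
85: h=8, probe 8,9,10 -> slot 10
470: h=8, probe 8,9,10,0 -> slot 0
305: h=8, probe 8,9,10,0,1 -> slot 1
701: h=8, probe 8,9,10,0,1,2 -> slot 2
Table: [470, 305, 701, -, -, -, -, -, 74, 261, 85]

15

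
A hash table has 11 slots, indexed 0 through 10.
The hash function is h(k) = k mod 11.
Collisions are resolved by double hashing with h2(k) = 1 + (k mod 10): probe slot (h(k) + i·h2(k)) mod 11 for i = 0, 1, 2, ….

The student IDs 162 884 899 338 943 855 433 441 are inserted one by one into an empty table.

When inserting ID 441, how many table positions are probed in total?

5

162: h=8 => slot 8
884: h=4 => slot 4
899: h=8, h2=10, probe 8,7 => slot 7
338: h=8, h2=9, probe 8,6 => slot 6
943: h=8, h2=4, probe 8,1 => slot 1
855: h=8, h2=6, probe 8,3 => slot 3
433: h=4, h2=4, probe 4,8,1,5 => slot 5
441: h=1, h2=2, probe 1,3,5,7,9 => slot 9
Table: [—, 943, —, 855, 884, 433, 338, 899, 162, 441, —]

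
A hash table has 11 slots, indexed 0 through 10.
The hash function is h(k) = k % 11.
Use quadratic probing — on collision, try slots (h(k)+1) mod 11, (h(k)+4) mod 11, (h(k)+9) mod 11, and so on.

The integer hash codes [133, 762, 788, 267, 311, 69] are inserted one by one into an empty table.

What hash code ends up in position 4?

133 hashes to 1; slot 1 is free → place at 1.
762 hashes to 3; slot 3 is free → place at 3.
788 hashes to 7; slot 7 is free → place at 7.
267 hashes to 3; 3 taken → place at 4.
311 hashes to 3; 3,4,7,1 taken → place at 8.
69 hashes to 3; 3,4,7,1,8 taken → place at 6.
Table: [_, 133, _, 762, 267, _, 69, 788, 311, _, _]

267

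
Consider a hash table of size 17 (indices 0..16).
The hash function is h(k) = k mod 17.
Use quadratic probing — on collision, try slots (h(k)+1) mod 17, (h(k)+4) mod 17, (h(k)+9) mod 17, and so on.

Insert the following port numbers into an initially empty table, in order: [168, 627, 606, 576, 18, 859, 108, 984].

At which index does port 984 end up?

7

168: h=15 => slot 15
627: h=15, probe 15,16 => slot 16
606: h=11 => slot 11
576: h=15, probe 15,16,2 => slot 2
18: h=1 => slot 1
859: h=9 => slot 9
108: h=6 => slot 6
984: h=15, probe 15,16,2,7 => slot 7
Table: [., 18, 576, ., ., ., 108, 984, ., 859, ., 606, ., ., ., 168, 627]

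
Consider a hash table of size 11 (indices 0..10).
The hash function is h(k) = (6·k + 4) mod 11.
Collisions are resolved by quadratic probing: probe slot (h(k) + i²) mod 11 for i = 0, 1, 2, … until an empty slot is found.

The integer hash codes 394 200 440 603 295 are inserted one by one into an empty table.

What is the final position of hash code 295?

Insert 394: h=3, slot 3 empty → index 3.
Insert 200: h=5, slot 5 empty → index 5.
Insert 440: h=4, slot 4 empty → index 4.
Insert 603: h=3, slots 3,4 occupied → index 7.
Insert 295: h=3, slots 3,4,7 occupied → index 1.
Table: [—, 295, —, 394, 440, 200, —, 603, —, —, —]

1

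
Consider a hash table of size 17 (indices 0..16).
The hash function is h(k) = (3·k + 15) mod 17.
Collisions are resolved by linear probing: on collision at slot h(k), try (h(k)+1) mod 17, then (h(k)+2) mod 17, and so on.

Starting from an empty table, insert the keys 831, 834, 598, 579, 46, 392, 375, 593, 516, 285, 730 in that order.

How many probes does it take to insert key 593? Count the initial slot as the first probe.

831 hashes to 9; slot 9 is free → place at 9.
834 hashes to 1; slot 1 is free → place at 1.
598 hashes to 7; slot 7 is free → place at 7.
579 hashes to 1; 1 taken → place at 2.
46 hashes to 0; slot 0 is free → place at 0.
392 hashes to 1; 1,2 taken → place at 3.
375 hashes to 1; 1,2,3 taken → place at 4.
593 hashes to 9; 9 taken → place at 10.
516 hashes to 16; slot 16 is free → place at 16.
285 hashes to 3; 3,4 taken → place at 5.
730 hashes to 12; slot 12 is free → place at 12.
Table: [46, 834, 579, 392, 375, 285, ∅, 598, ∅, 831, 593, ∅, 730, ∅, ∅, ∅, 516]

2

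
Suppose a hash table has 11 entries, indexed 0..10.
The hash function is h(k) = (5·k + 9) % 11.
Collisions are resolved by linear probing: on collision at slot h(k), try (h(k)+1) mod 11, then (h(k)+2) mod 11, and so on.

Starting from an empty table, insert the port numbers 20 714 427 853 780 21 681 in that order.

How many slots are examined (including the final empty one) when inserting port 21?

4

Insert 20: h=10, slot 10 empty → index 10.
Insert 714: h=4, slot 4 empty → index 4.
Insert 427: h=10, slot 10 occupied → index 0.
Insert 853: h=6, slot 6 empty → index 6.
Insert 780: h=4, slot 4 occupied → index 5.
Insert 21: h=4, slots 4,5,6 occupied → index 7.
Insert 681: h=4, slots 4,5,6,7 occupied → index 8.
Table: [427, _, _, _, 714, 780, 853, 21, 681, _, 20]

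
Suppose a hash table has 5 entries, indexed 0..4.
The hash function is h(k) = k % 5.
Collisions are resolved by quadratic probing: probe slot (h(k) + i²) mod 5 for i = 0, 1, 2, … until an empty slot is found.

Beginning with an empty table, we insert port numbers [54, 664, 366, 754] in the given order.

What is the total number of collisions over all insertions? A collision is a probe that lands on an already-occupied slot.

54: h=4 => slot 4
664: h=4, probe 4,0 => slot 0
366: h=1 => slot 1
754: h=4, probe 4,0,3 => slot 3
Table: [664, 366, _, 754, 54]

3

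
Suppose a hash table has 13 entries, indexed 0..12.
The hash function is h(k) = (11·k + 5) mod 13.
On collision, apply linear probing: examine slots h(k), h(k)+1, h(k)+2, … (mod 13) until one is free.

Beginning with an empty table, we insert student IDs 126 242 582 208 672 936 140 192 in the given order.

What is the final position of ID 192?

3

126 hashes to 0; slot 0 is free → place at 0.
242 hashes to 2; slot 2 is free → place at 2.
582 hashes to 11; slot 11 is free → place at 11.
208 hashes to 5; slot 5 is free → place at 5.
672 hashes to 0; 0 taken → place at 1.
936 hashes to 5; 5 taken → place at 6.
140 hashes to 11; 11 taken → place at 12.
192 hashes to 11; 11,12,0,1,2 taken → place at 3.
Table: [126, 672, 242, 192, _, 208, 936, _, _, _, _, 582, 140]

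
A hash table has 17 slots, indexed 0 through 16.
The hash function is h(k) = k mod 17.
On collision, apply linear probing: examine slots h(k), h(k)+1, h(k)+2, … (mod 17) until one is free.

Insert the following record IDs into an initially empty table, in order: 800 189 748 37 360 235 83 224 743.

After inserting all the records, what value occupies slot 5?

224

800: h=1 -> slot 1
189: h=2 -> slot 2
748: h=0 -> slot 0
37: h=3 -> slot 3
360: h=3, probe 3,4 -> slot 4
235: h=14 -> slot 14
83: h=15 -> slot 15
224: h=3, probe 3,4,5 -> slot 5
743: h=12 -> slot 12
Table: [748, 800, 189, 37, 360, 224, ., ., ., ., ., ., 743, ., 235, 83, .]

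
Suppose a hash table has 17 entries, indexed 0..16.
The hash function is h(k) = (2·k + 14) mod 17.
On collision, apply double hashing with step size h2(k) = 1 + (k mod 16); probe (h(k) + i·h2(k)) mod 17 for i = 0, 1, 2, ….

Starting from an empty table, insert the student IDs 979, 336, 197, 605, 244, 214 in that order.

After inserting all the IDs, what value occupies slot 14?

605

Insert 979: h=0, slot 0 empty -> index 0.
Insert 336: h=6, slot 6 empty -> index 6.
Insert 197: h=0, h2=6, slots 0,6 occupied -> index 12.
Insert 605: h=0, h2=14, slot 0 occupied -> index 14.
Insert 244: h=9, slot 9 empty -> index 9.
Insert 214: h=0, h2=7, slot 0 occupied -> index 7.
Table: [979, —, —, —, —, —, 336, 214, —, 244, —, —, 197, —, 605, —, —]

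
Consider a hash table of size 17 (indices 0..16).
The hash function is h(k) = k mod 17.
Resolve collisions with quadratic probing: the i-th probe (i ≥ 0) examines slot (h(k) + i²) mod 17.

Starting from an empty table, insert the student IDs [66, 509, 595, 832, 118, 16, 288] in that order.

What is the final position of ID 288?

1

Insert 66: h=15, slot 15 empty => index 15.
Insert 509: h=16, slot 16 empty => index 16.
Insert 595: h=0, slot 0 empty => index 0.
Insert 832: h=16, slots 16,0 occupied => index 3.
Insert 118: h=16, slots 16,0,3 occupied => index 8.
Insert 16: h=16, slots 16,0,3,8,15 occupied => index 7.
Insert 288: h=16, slots 16,0,3,8,15,7 occupied => index 1.
Table: [595, 288, ∅, 832, ∅, ∅, ∅, 16, 118, ∅, ∅, ∅, ∅, ∅, ∅, 66, 509]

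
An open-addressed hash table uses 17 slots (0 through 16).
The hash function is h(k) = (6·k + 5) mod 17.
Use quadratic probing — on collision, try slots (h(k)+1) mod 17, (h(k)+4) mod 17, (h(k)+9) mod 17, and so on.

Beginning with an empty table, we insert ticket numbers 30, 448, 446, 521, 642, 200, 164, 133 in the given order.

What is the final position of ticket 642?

30 hashes to 15; slot 15 is free => place at 15.
448 hashes to 7; slot 7 is free => place at 7.
446 hashes to 12; slot 12 is free => place at 12.
521 hashes to 3; slot 3 is free => place at 3.
642 hashes to 15; 15 taken => place at 16.
200 hashes to 15; 15,16 taken => place at 2.
164 hashes to 3; 3 taken => place at 4.
133 hashes to 4; 4 taken => place at 5.
Table: [_, _, 200, 521, 164, 133, _, 448, _, _, _, _, 446, _, _, 30, 642]

16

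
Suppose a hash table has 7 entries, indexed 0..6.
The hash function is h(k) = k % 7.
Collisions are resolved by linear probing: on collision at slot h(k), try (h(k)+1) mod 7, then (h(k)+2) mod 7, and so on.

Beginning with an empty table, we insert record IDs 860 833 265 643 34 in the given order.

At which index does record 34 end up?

860: h=6 -> slot 6
833: h=0 -> slot 0
265: h=6, probe 6,0,1 -> slot 1
643: h=6, probe 6,0,1,2 -> slot 2
34: h=6, probe 6,0,1,2,3 -> slot 3
Table: [833, 265, 643, 34, ., ., 860]

3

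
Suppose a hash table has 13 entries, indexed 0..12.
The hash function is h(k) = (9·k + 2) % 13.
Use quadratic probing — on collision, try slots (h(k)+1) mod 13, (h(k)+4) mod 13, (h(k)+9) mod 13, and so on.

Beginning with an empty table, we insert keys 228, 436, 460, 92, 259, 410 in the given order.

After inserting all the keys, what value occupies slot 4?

Insert 228: h=0, slot 0 empty → index 0.
Insert 436: h=0, slot 0 occupied → index 1.
Insert 460: h=8, slot 8 empty → index 8.
Insert 92: h=11, slot 11 empty → index 11.
Insert 259: h=6, slot 6 empty → index 6.
Insert 410: h=0, slots 0,1 occupied → index 4.
Table: [228, 436, _, _, 410, _, 259, _, 460, _, _, 92, _]

410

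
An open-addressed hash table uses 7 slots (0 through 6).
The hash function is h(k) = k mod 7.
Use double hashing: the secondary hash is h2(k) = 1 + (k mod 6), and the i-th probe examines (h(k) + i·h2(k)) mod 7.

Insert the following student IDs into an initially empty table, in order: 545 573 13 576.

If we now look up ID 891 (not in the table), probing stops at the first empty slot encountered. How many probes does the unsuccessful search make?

545 hashes to 6; slot 6 is free → place at 6.
573 hashes to 6, h2=4; 6 taken → place at 3.
13 hashes to 6, h2=2; 6 taken → place at 1.
576 hashes to 2; slot 2 is free → place at 2.
Table: [_, 13, 576, 573, _, _, 545]
Lookup 891: h=2, h2=4, probe 2,6,3,0 → slot 0 empty, not found.

4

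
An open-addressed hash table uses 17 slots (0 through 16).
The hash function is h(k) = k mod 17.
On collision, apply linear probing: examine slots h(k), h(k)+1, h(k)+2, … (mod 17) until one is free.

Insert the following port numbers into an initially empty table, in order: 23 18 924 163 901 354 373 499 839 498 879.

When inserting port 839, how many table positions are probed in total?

4

23: h=6 -> slot 6
18: h=1 -> slot 1
924: h=6, probe 6,7 -> slot 7
163: h=10 -> slot 10
901: h=0 -> slot 0
354: h=14 -> slot 14
373: h=16 -> slot 16
499: h=6, probe 6,7,8 -> slot 8
839: h=6, probe 6,7,8,9 -> slot 9
498: h=5 -> slot 5
879: h=12 -> slot 12
Table: [901, 18, ., ., ., 498, 23, 924, 499, 839, 163, ., 879, ., 354, ., 373]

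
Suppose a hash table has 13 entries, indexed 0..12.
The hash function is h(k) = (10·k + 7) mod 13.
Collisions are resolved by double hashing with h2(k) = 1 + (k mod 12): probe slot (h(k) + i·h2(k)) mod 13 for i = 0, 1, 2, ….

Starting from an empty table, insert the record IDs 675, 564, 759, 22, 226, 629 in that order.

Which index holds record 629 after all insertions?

675: h=10 => slot 10
564: h=5 => slot 5
759: h=5, h2=4, probe 5,9 => slot 9
22: h=6 => slot 6
226: h=5, h2=11, probe 5,3 => slot 3
629: h=5, h2=6, probe 5,11 => slot 11
Table: [-, -, -, 226, -, 564, 22, -, -, 759, 675, 629, -]

11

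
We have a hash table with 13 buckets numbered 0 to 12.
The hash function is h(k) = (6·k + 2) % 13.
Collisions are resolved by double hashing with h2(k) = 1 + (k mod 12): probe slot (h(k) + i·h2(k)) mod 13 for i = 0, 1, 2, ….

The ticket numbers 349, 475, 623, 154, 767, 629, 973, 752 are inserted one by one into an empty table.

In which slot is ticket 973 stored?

349 hashes to 3; slot 3 is free -> place at 3.
475 hashes to 5; slot 5 is free -> place at 5.
623 hashes to 9; slot 9 is free -> place at 9.
154 hashes to 3, h2=11; 3 taken -> place at 1.
767 hashes to 2; slot 2 is free -> place at 2.
629 hashes to 6; slot 6 is free -> place at 6.
973 hashes to 3, h2=2; 3,5 taken -> place at 7.
752 hashes to 3, h2=9; 3 taken -> place at 12.
Table: [., 154, 767, 349, ., 475, 629, 973, ., 623, ., ., 752]

7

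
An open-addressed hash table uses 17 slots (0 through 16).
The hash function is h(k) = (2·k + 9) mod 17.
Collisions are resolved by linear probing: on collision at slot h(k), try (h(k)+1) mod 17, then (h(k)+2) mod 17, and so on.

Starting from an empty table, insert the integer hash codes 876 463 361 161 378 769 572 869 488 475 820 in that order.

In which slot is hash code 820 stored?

Insert 876: h=10, slot 10 empty → index 10.
Insert 463: h=0, slot 0 empty → index 0.
Insert 361: h=0, slot 0 occupied → index 1.
Insert 161: h=8, slot 8 empty → index 8.
Insert 378: h=0, slots 0,1 occupied → index 2.
Insert 769: h=0, slots 0,1,2 occupied → index 3.
Insert 572: h=14, slot 14 empty → index 14.
Insert 869: h=13, slot 13 empty → index 13.
Insert 488: h=16, slot 16 empty → index 16.
Insert 475: h=7, slot 7 empty → index 7.
Insert 820: h=0, slots 0,1,2,3 occupied → index 4.
Table: [463, 361, 378, 769, 820, -, -, 475, 161, -, 876, -, -, 869, 572, -, 488]

4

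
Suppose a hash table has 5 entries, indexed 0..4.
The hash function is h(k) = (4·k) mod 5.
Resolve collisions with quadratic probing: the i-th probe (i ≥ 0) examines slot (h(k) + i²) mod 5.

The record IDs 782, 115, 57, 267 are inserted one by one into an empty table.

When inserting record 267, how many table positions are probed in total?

3

Insert 782: h=3, slot 3 empty → index 3.
Insert 115: h=0, slot 0 empty → index 0.
Insert 57: h=3, slot 3 occupied → index 4.
Insert 267: h=3, slots 3,4 occupied → index 2.
Table: [115, ., 267, 782, 57]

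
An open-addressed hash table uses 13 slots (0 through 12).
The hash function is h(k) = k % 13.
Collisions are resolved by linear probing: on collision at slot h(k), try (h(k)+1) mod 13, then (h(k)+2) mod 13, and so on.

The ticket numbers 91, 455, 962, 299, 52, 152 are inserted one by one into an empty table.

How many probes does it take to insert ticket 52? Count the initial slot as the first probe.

5

Insert 91: h=0, slot 0 empty => index 0.
Insert 455: h=0, slot 0 occupied => index 1.
Insert 962: h=0, slots 0,1 occupied => index 2.
Insert 299: h=0, slots 0,1,2 occupied => index 3.
Insert 52: h=0, slots 0,1,2,3 occupied => index 4.
Insert 152: h=9, slot 9 empty => index 9.
Table: [91, 455, 962, 299, 52, -, -, -, -, 152, -, -, -]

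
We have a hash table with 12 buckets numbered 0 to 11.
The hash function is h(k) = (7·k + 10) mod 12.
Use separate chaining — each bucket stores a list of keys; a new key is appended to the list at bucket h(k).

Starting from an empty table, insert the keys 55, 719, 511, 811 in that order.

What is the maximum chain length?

Insert 55: h=11, bucket 11 empty → new chain.
Insert 719: h=3, bucket 3 empty → new chain.
Insert 511: h=11, bucket 11 nonempty → append to chain.
Insert 811: h=11, bucket 11 nonempty → append to chain.
Final buckets:
0: .
1: .
2: .
3: 719
4: .
5: .
6: .
7: .
8: .
9: .
10: .
11: 55 -> 511 -> 811

3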